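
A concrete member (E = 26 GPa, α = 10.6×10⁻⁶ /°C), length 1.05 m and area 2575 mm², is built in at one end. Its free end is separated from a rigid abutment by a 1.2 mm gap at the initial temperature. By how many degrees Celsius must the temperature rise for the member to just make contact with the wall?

Contact occurs when the free expansion equals the gap: αΔT L = 1.2 mm.
ΔT = 1.2 / (10.6×10⁻⁶ × 1050) = 107.8 °C.

ΔT ≈ 108 °C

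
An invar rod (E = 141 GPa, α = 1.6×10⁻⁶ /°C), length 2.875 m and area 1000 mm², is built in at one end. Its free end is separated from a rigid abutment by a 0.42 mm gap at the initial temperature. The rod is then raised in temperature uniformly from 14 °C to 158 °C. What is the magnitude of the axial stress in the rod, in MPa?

If the wall were absent the rod would grow by αΔT L = 1.6×10⁻⁶ × 144 × 2875 = 0.6624 mm.
The gap closes (δ_free > 0.42 mm) and the wall then resists a further 0.6624 − 0.42 = 0.2424 mm of expansion.
Compatibility: PL/(AE) = 0.2424 mm, so σ = P/A = E × (0.2424/2875) = 11.89 MPa.

σ ≈ 11.9 MPa (compressive)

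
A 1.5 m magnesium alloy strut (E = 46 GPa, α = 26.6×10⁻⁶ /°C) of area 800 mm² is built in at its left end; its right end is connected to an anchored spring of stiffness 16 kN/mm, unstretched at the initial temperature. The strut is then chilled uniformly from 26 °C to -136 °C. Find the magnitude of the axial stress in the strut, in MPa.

Free thermal contraction: δ_free = αΔT L = 26.6×10⁻⁶ × 162 × 1500 = 6.464 mm.
With a force P in the spring, the elastic change of the strut is PL/(AE) and that of the spring is P/k; compatibility requires their sum to equal δ_free.
P [ L/(AE) + 1/k ] = δ_free → P [ 1500/(800×46×10³) + 1/(16×10³) ] = 6.464.
P = 6.464 / 0.0001033 = 62600 N.
σ = P/A = 62600/800 = 78.25 MPa.

σ ≈ 78.2 MPa (tensile)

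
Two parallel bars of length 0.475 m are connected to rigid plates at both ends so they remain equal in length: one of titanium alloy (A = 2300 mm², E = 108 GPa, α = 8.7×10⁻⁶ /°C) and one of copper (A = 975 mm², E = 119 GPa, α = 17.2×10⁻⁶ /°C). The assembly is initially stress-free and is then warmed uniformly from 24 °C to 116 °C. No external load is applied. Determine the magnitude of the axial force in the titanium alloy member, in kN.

The copper has the larger α, so on heating it would change length more than the titanium alloy if both were free. The rigid plates force a common final length, so the copper is put into compression and the titanium alloy into tension, with equal and opposite forces P (no external load).
Setting the final lengths equal and cancelling L: (α₁ − α₂)ΔT = P/(A₁E₁) + P/(A₂E₂).
|α₁ − α₂|·ΔT = 8.5×10⁻⁶ × 92 = 0.000782.
1/(A₁E₁) + 1/(A₂E₂) = 1/(2300×108×10³) + 1/(975×119×10³) = 1.264×10⁻⁸ N⁻¹.
So P = 0.000782 / 1.264×10⁻⁸ = 61.84 kN.

P ≈ 61.8 kN (tensile in the titanium alloy)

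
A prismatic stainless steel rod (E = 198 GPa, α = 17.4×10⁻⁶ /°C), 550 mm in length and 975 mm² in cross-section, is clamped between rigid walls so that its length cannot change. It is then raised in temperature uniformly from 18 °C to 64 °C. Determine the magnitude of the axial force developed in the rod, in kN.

The ends cannot move, so σ = EαΔT = 198×10³ × 17.4×10⁻⁶ × 46 = 158.5 MPa.
Then P = σA = 158.5 × 975 mm² = 154.5 kN, compressive.

P ≈ 155 kN (compressive)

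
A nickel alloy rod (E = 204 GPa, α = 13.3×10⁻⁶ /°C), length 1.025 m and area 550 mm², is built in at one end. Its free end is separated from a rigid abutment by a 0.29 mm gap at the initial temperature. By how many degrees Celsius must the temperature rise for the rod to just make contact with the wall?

Contact occurs when the free expansion equals the gap: αΔT L = 0.29 mm.
ΔT = 0.29 / (13.3×10⁻⁶ × 1025) = 21.27 °C.

ΔT ≈ 21.3 °C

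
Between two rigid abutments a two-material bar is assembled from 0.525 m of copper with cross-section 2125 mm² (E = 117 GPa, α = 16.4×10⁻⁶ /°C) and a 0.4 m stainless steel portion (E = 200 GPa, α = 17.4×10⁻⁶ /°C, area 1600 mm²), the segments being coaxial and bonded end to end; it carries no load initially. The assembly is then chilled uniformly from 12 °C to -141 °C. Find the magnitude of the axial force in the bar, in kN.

If the supports were absent, the total length change would be Σ αᵢΔT Lᵢ = 16.4×10⁻⁶×153×525 + 17.4×10⁻⁶×153×400 = 2.382 mm.
The walls prevent any net length change, so an axial force P (same in every segment) develops. Compatibility: P · Σ Lᵢ/(AᵢEᵢ) = δ_free.
Σ Lᵢ/(AᵢEᵢ) = 525/(2125×117×10³) + 400/(1600×200×10³) = 3.362×10⁻⁶ mm/N.
So P = 2.382 / 3.362×10⁻⁶ = 708.7 kN, tensile.

P ≈ 709 kN (tensile)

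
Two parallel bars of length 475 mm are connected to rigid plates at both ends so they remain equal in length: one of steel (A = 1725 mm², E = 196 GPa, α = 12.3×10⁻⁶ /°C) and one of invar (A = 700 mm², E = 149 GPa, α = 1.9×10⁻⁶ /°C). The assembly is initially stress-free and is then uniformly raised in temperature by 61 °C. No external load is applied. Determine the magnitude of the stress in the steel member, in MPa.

σ ≈ 29.3 MPa (compressive)

Both members must finish at the same length. With the larger α, the steel tends to over-expand; the plates restrain it, putting the steel in compression and the invar in tension. With no external load the two internal forces are equal and opposite, magnitude P.
Equating the net (thermal + elastic) strains gives |α₁ − α₂|·ΔT = P·[1/(A₁E₁) + 1/(A₂E₂)].
|α₁ − α₂|·ΔT = 10.4×10⁻⁶ × 61 = 0.0006344.
1/(A₁E₁) + 1/(A₂E₂) = 1/(1725×196×10³) + 1/(700×149×10³) = 1.255×10⁻⁸ N⁻¹.
P = 0.0006344 / 1.255×10⁻⁸ = 50570 N = 50.57 kN.
σ_{steel} = P/A₁ = 50570/1725 = 29.31 MPa, compressive.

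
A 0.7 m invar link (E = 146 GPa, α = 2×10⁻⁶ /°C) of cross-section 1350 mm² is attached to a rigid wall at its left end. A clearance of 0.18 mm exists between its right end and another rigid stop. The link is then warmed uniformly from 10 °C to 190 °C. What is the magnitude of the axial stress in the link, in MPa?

σ ≈ 15 MPa (compressive)

If the wall were absent the link would grow by αΔT L = 2×10⁻⁶ × 180 × 700 = 0.252 mm.
The gap closes (δ_free > 0.18 mm) and the wall then resists a further 0.252 − 0.18 = 0.072 mm of expansion.
So σ = E(δ_free − g)/L = 146×10³ × 0.072/700 = 15.02 MPa.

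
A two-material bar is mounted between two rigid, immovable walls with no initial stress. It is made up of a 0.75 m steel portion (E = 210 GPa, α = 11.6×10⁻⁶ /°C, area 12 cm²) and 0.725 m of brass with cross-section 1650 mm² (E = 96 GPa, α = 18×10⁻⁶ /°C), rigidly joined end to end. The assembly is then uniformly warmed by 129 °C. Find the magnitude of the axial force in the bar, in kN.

If the supports were absent, the total length change would be Σ αᵢΔT Lᵢ = 11.6×10⁻⁶×129×750 + 18×10⁻⁶×129×725 = 2.806 mm.
The walls prevent any net length change, so an axial force P (same in every segment) develops. Compatibility: P · Σ Lᵢ/(AᵢEᵢ) = δ_free.
The series flexibility is Σ Lᵢ/(AᵢEᵢ) = 750/(1200×210×10³) + 725/(1650×96×10³) = 7.553×10⁻⁶ mm/N.
Hence P = δ_free / Σ(L/AE) = 2.806/7.553×10⁻⁶ = 371.5 kN (compressive).

P ≈ 371 kN (compressive)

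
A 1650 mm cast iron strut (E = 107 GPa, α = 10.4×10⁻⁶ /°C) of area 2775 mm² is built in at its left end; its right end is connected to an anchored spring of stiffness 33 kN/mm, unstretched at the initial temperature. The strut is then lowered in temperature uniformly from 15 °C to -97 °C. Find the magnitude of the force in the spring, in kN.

P ≈ 53.6 kN

Free thermal contraction: δ_free = αΔT L = 10.4×10⁻⁶ × 112 × 1650 = 1.922 mm.
With a force P in the spring, the elastic change of the strut is PL/(AE) and that of the spring is P/k; compatibility requires their sum to equal δ_free.
P [ L/(AE) + 1/k ] = δ_free → P [ 1650/(2775×107×10³) + 1/(33×10³) ] = 1.922.
P = 1.922 / 3.586×10⁻⁵ = 53600 N.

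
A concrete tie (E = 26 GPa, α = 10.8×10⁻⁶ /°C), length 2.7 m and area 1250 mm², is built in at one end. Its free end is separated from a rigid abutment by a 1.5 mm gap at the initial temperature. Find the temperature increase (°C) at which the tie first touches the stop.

The gap closes when αΔT L = 1.5 mm, since the tie is still unstressed at that instant.
So ΔT = g/(αL) = 1.5/(10.8×10⁻⁶ × 2700) = 51.44 °C.

ΔT ≈ 51.4 °C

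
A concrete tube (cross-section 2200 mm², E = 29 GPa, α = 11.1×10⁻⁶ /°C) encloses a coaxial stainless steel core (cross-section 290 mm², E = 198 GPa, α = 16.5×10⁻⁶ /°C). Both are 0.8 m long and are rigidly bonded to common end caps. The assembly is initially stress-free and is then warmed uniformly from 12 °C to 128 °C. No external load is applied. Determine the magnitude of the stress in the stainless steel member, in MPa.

σ ≈ 65.3 MPa (compressive)

Equilibrium of a rigid end plate with no external load gives equal and opposite internal forces ±P in the two members. Since α_{stainless steel} > α_{concrete}, heating drives the stainless steel into compression and the concrete into tension.
Compatibility of the two members (thermal + elastic change equal): (α₁ − α₂)ΔT = P·[1/(A₁E₁) + 1/(A₂E₂)].
|α₁ − α₂|·ΔT = 5.4×10⁻⁶ × 116 = 0.0006264.
1/(A₁E₁) + 1/(A₂E₂) = 1/(2200×29×10³) + 1/(290×198×10³) = 3.309×10⁻⁸ N⁻¹.
P = 0.0006264 / 3.309×10⁻⁸ = 18930 N = 18.93 kN.
σ_{stainless steel} = P/A₂ = 18930/290 = 65.28 MPa, compressive.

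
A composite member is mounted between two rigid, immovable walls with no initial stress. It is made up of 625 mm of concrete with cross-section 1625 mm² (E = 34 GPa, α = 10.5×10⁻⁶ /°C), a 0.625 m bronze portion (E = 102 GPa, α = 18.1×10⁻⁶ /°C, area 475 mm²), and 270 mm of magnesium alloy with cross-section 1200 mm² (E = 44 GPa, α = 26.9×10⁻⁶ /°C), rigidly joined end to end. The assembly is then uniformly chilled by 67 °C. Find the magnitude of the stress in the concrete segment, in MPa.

With the walls removed the bar would change length by δ_free = Σ αᵢΔT Lᵢ = 10.5×10⁻⁶×67×625 + 18.1×10⁻⁶×67×625 + 26.9×10⁻⁶×67×270 = 1.684 mm.
The walls prevent any net length change, so an axial force P (same in every segment) develops. Compatibility: P · Σ Lᵢ/(AᵢEᵢ) = δ_free.
The series flexibility is Σ Lᵢ/(AᵢEᵢ) = 625/(1625×34×10³) + 625/(475×102×10³) + 270/(1200×44×10³) = 2.933×10⁻⁵ mm/N.
Hence P = δ_free / Σ(L/AE) = 1.684/2.933×10⁻⁵ = 57.43 kN (tensile).
σ_{concrete} = P / A = 57430 / 1625 = 35.34 MPa.

σ ≈ 35.3 MPa (tensile)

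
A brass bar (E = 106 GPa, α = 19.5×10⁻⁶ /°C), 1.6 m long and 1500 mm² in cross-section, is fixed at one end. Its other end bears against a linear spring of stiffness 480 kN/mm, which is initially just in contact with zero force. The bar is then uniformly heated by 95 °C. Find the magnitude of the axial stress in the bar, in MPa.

σ ≈ 163 MPa (compressive)

The unrestrained thermal change is αΔT L = 19.5×10⁻⁶ × 95 × 1600 = 2.964 mm.
Let P be the compressive force at the spring. The bar shortens elastically by PL/(AE) and the spring compresses by P/k; together these equal δ_free.
P [ L/(AE) + 1/k ] = δ_free → P [ 1600/(1500×106×10³) + 1/(480×10³) ] = 2.964.
P = 2.964 / 1.215×10⁻⁵ = 244000 N.
σ = P/A = 244000/1500 = 162.7 MPa.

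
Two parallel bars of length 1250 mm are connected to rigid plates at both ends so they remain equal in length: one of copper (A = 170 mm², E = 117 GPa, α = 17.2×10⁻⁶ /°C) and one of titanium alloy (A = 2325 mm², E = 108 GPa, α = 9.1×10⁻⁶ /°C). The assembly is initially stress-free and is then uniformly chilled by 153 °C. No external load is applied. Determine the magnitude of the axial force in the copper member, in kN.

Equilibrium of a rigid end plate with no external load gives equal and opposite internal forces ±P in the two members. Since α_{copper} > α_{titanium alloy}, cooling drives the copper into tension and the titanium alloy into compression.
Equating the net (thermal + elastic) strains gives |α₁ − α₂|·ΔT = P·[1/(A₁E₁) + 1/(A₂E₂)].
|α₁ − α₂|·ΔT = 8.1×10⁻⁶ × 153 = 0.001239.
1/(A₁E₁) + 1/(A₂E₂) = 1/(170×117×10³) + 1/(2325×108×10³) = 5.426×10⁻⁸ N⁻¹.
P = 0.001239 / 5.426×10⁻⁸ = 22840 N = 22.84 kN.

P ≈ 22.8 kN (tensile in the copper)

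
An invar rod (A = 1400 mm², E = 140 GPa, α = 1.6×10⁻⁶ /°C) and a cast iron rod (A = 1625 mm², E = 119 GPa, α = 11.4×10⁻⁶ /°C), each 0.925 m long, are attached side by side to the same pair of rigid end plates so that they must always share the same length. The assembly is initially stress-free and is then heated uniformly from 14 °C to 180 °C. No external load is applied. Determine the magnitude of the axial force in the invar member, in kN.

P ≈ 158 kN (tensile in the invar)

Both members must finish at the same length. With the larger α, the cast iron tends to over-expand; the plates restrain it, putting the cast iron in compression and the invar in tension. With no external load the two internal forces are equal and opposite, magnitude P.
Setting the final lengths equal and cancelling L: (α₁ − α₂)ΔT = P/(A₁E₁) + P/(A₂E₂).
|α₁ − α₂|·ΔT = 9.8×10⁻⁶ × 166 = 0.001627.
1/(A₁E₁) + 1/(A₂E₂) = 1/(1400×140×10³) + 1/(1625×119×10³) = 1.027×10⁻⁸ N⁻¹.
So P = 0.001627 / 1.027×10⁻⁸ = 158.4 kN.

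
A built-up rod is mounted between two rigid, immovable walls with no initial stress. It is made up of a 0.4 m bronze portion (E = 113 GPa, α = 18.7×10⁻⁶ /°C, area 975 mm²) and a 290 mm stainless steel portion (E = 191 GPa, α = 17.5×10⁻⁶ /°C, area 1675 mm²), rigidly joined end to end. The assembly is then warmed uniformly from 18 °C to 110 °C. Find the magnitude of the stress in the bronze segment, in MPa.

σ ≈ 261 MPa (compressive)

With the walls removed the bar would change length by δ_free = Σ αᵢΔT Lᵢ = 18.7×10⁻⁶×92×400 + 17.5×10⁻⁶×92×290 = 1.155 mm.
The walls prevent any net length change, so an axial force P (same in every segment) develops. Compatibility: P · Σ Lᵢ/(AᵢEᵢ) = δ_free.
Σ Lᵢ/(AᵢEᵢ) = 400/(975×113×10³) + 290/(1675×191×10³) = 4.537×10⁻⁶ mm/N.
Hence P = δ_free / Σ(L/AE) = 1.155/4.537×10⁻⁶ = 254.6 kN (compressive).
σ_{bronze} = P / A = 254600 / 975 = 261.1 MPa.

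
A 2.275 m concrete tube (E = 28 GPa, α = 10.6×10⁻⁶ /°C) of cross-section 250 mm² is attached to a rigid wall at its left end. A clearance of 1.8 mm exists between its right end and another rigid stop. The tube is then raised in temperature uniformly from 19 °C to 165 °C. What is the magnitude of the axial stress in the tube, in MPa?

Free thermal elongation = αΔT L = 10.6×10⁻⁶ × 146 × 2275 = 3.521 mm.
This exceeds the 1.8 mm gap, so the wall pushes back. The portion of expansion that must be recovered elastically is δ_free − gap = 3.521 − 1.8 = 1.721 mm.
That suppressed elongation corresponds to σ = E·Δ/L = 28×10³ × 1.721/2275 = 21.18 MPa.

σ ≈ 21.2 MPa (compressive)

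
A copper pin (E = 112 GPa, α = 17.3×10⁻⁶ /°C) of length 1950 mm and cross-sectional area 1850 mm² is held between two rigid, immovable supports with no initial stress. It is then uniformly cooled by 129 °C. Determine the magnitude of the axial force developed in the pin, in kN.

P ≈ 462 kN (tensile)

With zero net strain, σ = E·αΔT = 112 GPa × 17.3×10⁻⁶ × 129 = 250 MPa.
Axial force P = σA = 250 × 1850 = 462400 N = 462.4 kN, tensile.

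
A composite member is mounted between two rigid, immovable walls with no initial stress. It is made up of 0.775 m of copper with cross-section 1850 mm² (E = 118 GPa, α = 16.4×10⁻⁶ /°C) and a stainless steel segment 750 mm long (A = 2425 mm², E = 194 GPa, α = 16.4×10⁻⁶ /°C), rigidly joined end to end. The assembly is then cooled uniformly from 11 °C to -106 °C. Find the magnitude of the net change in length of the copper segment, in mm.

With the walls removed the bar would change length by δ_free = Σ αᵢΔT Lᵢ = 16.4×10⁻⁶×117×775 + 16.4×10⁻⁶×117×750 = 2.926 mm.
The rigid supports impose zero overall length change; the single axial force P common to all segments must satisfy P Σ Lᵢ/(AᵢEᵢ) = δ_free.
The series flexibility is Σ Lᵢ/(AᵢEᵢ) = 775/(1850×118×10³) + 750/(2425×194×10³) = 5.144×10⁻⁶ mm/N.
Hence P = δ_free / Σ(L/AE) = 2.926/5.144×10⁻⁶ = 568.8 kN (tensile).
For the copper segment, free thermal change = 16.4×10⁻⁶×117×775 = 1.487 mm and elastic change from P = 568800×775/(1850×118×10³) = 2.019 mm; these oppose, so the net change is 0.532 mm (segment lengthens).

|ΔL| ≈ 0.532 mm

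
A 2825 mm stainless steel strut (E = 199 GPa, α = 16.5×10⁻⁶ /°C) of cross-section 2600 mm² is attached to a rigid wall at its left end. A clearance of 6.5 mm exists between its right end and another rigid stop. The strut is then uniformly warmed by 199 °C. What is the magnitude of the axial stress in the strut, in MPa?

Unrestrained expansion: δ_free = αΔT L = 16.5×10⁻⁶ × 199 × 2825 = 9.276 mm.
This exceeds the 6.5 mm gap, so the wall pushes back. The portion of expansion that must be recovered elastically is δ_free − gap = 9.276 − 6.5 = 2.776 mm.
So σ = E(δ_free − g)/L = 199×10³ × 2.776/2825 = 195.5 MPa.

σ ≈ 196 MPa (compressive)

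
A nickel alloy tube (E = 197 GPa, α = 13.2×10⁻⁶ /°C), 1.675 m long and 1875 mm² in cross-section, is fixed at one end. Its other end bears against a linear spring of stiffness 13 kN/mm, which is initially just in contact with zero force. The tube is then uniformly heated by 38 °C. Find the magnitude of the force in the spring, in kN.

Free thermal expansion: δ_free = αΔT L = 13.2×10⁻⁶ × 38 × 1675 = 0.8402 mm.
With a force P in the spring, the elastic change of the tube is PL/(AE) and that of the spring is P/k; compatibility requires their sum to equal δ_free.
P [ L/(AE) + 1/k ] = δ_free → P [ 1675/(1875×197×10³) + 1/(13×10³) ] = 0.8402.
P = 0.8402 / 8.146×10⁻⁵ = 10310 N.

P ≈ 10.3 kN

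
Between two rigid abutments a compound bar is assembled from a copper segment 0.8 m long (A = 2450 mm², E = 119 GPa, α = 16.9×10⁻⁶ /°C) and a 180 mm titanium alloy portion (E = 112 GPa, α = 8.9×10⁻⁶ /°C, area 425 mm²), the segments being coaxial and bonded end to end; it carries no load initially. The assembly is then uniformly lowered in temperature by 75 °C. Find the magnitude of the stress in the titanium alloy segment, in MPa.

Free thermal contraction of the whole bar: Σ αᵢΔT Lᵢ = 16.9×10⁻⁶×75×800 + 8.9×10⁻⁶×75×180 = 1.134 mm.
The walls prevent any net length change, so an axial force P (same in every segment) develops. Compatibility: P · Σ Lᵢ/(AᵢEᵢ) = δ_free.
Σ Lᵢ/(AᵢEᵢ) = 800/(2450×119×10³) + 180/(425×112×10³) = 6.525×10⁻⁶ mm/N.
P = 1.134 / 6.525×10⁻⁶ = 173800 N = 173.8 kN, tensile.
σ_{titanium alloy} = P / A = 173800 / 425 = 408.9 MPa.

σ ≈ 409 MPa (tensile)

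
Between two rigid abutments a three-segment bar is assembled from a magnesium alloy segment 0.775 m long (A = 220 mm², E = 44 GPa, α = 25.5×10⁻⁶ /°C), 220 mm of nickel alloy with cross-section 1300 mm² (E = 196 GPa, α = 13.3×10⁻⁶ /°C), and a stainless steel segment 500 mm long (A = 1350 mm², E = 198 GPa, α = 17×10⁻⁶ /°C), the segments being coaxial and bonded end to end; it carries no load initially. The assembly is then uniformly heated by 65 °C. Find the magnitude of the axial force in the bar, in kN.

P ≈ 24.5 kN (compressive)

With the walls removed the bar would change length by δ_free = Σ αᵢΔT Lᵢ = 25.5×10⁻⁶×65×775 + 13.3×10⁻⁶×65×220 + 17×10⁻⁶×65×500 = 2.027 mm.
The walls prevent any net length change, so an axial force P (same in every segment) develops. Compatibility: P · Σ Lᵢ/(AᵢEᵢ) = δ_free.
The series flexibility is Σ Lᵢ/(AᵢEᵢ) = 775/(220×44×10³) + 220/(1300×196×10³) + 500/(1350×198×10³) = 8.28×10⁻⁵ mm/N.
Hence P = δ_free / Σ(L/AE) = 2.027/8.28×10⁻⁵ = 24.48 kN (compressive).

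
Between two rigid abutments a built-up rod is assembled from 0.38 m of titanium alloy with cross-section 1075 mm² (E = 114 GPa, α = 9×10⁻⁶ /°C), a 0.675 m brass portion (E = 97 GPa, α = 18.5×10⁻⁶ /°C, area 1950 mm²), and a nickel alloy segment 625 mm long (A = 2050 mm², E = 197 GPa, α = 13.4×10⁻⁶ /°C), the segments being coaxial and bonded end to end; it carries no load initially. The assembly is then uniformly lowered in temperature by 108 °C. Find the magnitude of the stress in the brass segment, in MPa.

σ ≈ 164 MPa (tensile)

Free thermal contraction of the whole bar: Σ αᵢΔT Lᵢ = 9×10⁻⁶×108×380 + 18.5×10⁻⁶×108×675 + 13.4×10⁻⁶×108×625 = 2.623 mm.
Since the ends are fixed, an axial force P builds up, equal in every segment, with P · Σ Lᵢ/(AᵢEᵢ) = δ_free.
The series flexibility is Σ Lᵢ/(AᵢEᵢ) = 380/(1075×114×10³) + 675/(1950×97×10³) + 625/(2050×197×10³) = 8.217×10⁻⁶ mm/N.
So P = 2.623 / 8.217×10⁻⁶ = 319.2 kN, tensile.
σ_{brass} = P / A = 319200 / 1950 = 163.7 MPa.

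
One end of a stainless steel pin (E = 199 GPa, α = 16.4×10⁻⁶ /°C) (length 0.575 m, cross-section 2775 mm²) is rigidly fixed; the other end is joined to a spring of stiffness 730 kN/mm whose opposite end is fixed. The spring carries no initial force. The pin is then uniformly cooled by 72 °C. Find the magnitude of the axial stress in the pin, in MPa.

σ ≈ 101 MPa (tensile)

Free thermal contraction: δ_free = αΔT L = 16.4×10⁻⁶ × 72 × 575 = 0.679 mm.
Let P be the tensile force in the spring. The pin extends elastically by PL/(AE) and the spring stretches by P/k; together these equal δ_free.
So P = δ_free / [L/(AE) + 1/k] = 0.679 / [ 575/(2775×199×10³) + 1/(730×10³) ].
P = 0.679 / 2.411×10⁻⁶ = 281600 N.
σ = P/A = 281600/2775 = 101.5 MPa.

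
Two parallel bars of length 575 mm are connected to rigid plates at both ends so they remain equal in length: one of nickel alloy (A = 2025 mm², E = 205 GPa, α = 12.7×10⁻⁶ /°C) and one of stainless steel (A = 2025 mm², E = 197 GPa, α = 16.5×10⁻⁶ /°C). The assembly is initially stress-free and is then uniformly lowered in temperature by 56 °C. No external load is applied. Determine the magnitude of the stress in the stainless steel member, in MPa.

σ ≈ 21.4 MPa (tensile)

The stainless steel has the larger α, so on cooling it would change length more than the nickel alloy if both were free. The rigid plates force a common final length, so the stainless steel is put into tension and the nickel alloy into compression, with equal and opposite forces P (no external load).
Equating the net (thermal + elastic) strains gives |α₁ − α₂|·ΔT = P·[1/(A₁E₁) + 1/(A₂E₂)].
|α₁ − α₂|·ΔT = 3.8×10⁻⁶ × 56 = 0.0002128.
1/(A₁E₁) + 1/(A₂E₂) = 1/(2025×205×10³) + 1/(2025×197×10³) = 4.916×10⁻⁹ N⁻¹.
So P = 0.0002128 / 4.916×10⁻⁹ = 43.29 kN.
σ_{stainless steel} = P/A₂ = 43290/2025 = 21.38 MPa, tensile.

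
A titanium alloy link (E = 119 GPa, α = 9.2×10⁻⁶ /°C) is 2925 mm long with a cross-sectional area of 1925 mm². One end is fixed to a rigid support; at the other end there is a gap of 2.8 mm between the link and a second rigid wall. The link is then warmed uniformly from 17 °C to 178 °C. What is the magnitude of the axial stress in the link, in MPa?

σ ≈ 62.3 MPa (compressive)

Unrestrained expansion: δ_free = αΔT L = 9.2×10⁻⁶ × 161 × 2925 = 4.333 mm.
After closing the 2.8 mm clearance, 4.333 − 2.8 = 1.533 mm of expansion remains to be suppressed by the wall.
That suppressed elongation corresponds to σ = E·Δ/L = 119×10³ × 1.533/2925 = 62.35 MPa.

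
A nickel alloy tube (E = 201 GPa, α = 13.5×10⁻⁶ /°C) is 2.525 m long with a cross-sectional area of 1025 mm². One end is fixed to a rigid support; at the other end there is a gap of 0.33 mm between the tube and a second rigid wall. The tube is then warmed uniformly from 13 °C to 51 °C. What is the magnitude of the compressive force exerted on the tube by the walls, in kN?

If the wall were absent the tube would grow by αΔT L = 13.5×10⁻⁶ × 38 × 2525 = 1.295 mm.
This exceeds the 0.33 mm gap, so the wall pushes back. The portion of expansion that must be recovered elastically is δ_free − gap = 1.295 − 0.33 = 0.9653 mm.
So σ = E(δ_free − g)/L = 201×10³ × 0.9653/2525 = 76.84 MPa.
Force on the wall = σA = 76.84 × 1025 mm² = 78.76 kN.

P ≈ 78.8 kN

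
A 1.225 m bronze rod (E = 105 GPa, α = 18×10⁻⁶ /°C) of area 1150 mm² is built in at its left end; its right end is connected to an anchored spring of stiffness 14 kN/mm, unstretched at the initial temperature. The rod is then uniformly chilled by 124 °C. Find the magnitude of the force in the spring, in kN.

The unrestrained thermal change is αΔT L = 18×10⁻⁶ × 124 × 1225 = 2.734 mm.
With a force P in the spring, the elastic change of the rod is PL/(AE) and that of the spring is P/k; compatibility requires their sum to equal δ_free.
P [ L/(AE) + 1/k ] = δ_free → P [ 1225/(1150×105×10³) + 1/(14×10³) ] = 2.734.
P = 2.734 / 8.157×10⁻⁵ = 33520 N.

P ≈ 33.5 kN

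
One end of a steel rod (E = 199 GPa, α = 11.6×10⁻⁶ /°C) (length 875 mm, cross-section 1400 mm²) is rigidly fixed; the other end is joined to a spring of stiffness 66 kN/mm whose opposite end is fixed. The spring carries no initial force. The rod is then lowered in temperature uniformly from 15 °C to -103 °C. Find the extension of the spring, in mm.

If the spring were absent the rod would shorten by αΔT L = 11.6×10⁻⁶ × 118 × 875 = 1.198 mm.
Let P be the tensile force in the spring. The rod extends elastically by PL/(AE) and the spring stretches by P/k; together these equal δ_free.
P [ L/(AE) + 1/k ] = δ_free → P [ 875/(1400×199×10³) + 1/(66×10³) ] = 1.198.
P = 1.198 / 1.829×10⁻⁵ = 65480 N.
Spring extension = P/k = 65480/(66×10³) = 0.9921 mm.

δ ≈ 0.992 mm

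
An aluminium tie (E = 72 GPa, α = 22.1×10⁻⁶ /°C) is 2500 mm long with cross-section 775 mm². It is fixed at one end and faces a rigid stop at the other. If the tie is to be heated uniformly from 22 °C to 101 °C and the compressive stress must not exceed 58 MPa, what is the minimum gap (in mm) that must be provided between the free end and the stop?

Free expansion if unrestrained: δ_free = αΔT L = 22.1×10⁻⁶ × 79 × 2500 = 4.365 mm.
At the allowable stress the elastic shortening the wall may impose is σL/E = 58 × 2500 / (72×10³) = 2.014 mm.
The gap must absorb the remainder: g_min = 4.365 − 2.014 = 2.351 mm.

g ≈ 2.35 mm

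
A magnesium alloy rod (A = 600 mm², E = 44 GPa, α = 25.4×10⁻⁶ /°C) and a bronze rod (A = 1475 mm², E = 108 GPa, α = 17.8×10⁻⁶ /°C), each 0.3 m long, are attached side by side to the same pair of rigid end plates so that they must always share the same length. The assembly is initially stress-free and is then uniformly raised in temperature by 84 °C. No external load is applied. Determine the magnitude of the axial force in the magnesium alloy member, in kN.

The magnesium alloy has the larger α, so on heating it would change length more than the bronze if both were free. The rigid plates force a common final length, so the magnesium alloy is put into compression and the bronze into tension, with equal and opposite forces P (no external load).
Compatibility of the two members (thermal + elastic change equal): (α₁ − α₂)ΔT = P·[1/(A₁E₁) + 1/(A₂E₂)].
|α₁ − α₂|·ΔT = 7.6×10⁻⁶ × 84 = 0.0006384.
1/(A₁E₁) + 1/(A₂E₂) = 1/(600×44×10³) + 1/(1475×108×10³) = 4.416×10⁻⁸ N⁻¹.
So P = 0.0006384 / 4.416×10⁻⁸ = 14.46 kN.

P ≈ 14.5 kN (compressive in the magnesium alloy)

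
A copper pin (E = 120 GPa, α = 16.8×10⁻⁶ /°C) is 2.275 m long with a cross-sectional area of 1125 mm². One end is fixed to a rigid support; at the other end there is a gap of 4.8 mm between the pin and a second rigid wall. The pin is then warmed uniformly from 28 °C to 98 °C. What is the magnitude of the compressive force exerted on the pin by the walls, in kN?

P ≈ 0 kN

Free thermal elongation = αΔT L = 16.8×10⁻⁶ × 70 × 2275 = 2.675 mm.
Since δ_free = 2.68 mm is less than the 4.8 mm gap, the pin never touches the wall. No axial force develops.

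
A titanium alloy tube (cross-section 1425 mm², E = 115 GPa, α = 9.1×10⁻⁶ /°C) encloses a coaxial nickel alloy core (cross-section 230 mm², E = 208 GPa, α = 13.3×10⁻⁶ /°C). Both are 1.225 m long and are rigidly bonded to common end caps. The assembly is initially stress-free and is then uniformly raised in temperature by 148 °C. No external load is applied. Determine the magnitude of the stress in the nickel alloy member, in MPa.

Equilibrium of a rigid end plate with no external load gives equal and opposite internal forces ±P in the two members. Since α_{nickel alloy} > α_{titanium alloy}, heating drives the nickel alloy into compression and the titanium alloy into tension.
Compatibility of the two members (thermal + elastic change equal): (α₁ − α₂)ΔT = P·[1/(A₁E₁) + 1/(A₂E₂)].
|α₁ − α₂|·ΔT = 4.2×10⁻⁶ × 148 = 0.0006216.
1/(A₁E₁) + 1/(A₂E₂) = 1/(1425×115×10³) + 1/(230×208×10³) = 2.701×10⁻⁸ N⁻¹.
So P = 0.0006216 / 2.701×10⁻⁸ = 23.02 kN.
σ_{nickel alloy} = P/A₂ = 23020/230 = 100.1 MPa, compressive.

σ ≈ 100 MPa (compressive)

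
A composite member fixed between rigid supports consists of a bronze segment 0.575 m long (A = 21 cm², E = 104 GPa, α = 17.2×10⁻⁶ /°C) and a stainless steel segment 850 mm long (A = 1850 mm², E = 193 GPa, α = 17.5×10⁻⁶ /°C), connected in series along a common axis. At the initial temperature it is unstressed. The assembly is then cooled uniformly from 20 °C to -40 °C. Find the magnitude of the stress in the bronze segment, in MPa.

σ ≈ 141 MPa (tensile)

With the walls removed the bar would change length by δ_free = Σ αᵢΔT Lᵢ = 17.2×10⁻⁶×60×575 + 17.5×10⁻⁶×60×850 = 1.486 mm.
The rigid supports impose zero overall length change; the single axial force P common to all segments must satisfy P Σ Lᵢ/(AᵢEᵢ) = δ_free.
Σ Lᵢ/(AᵢEᵢ) = 575/(2100×104×10³) + 850/(1850×193×10³) = 5.013×10⁻⁶ mm/N.
So P = 1.486 / 5.013×10⁻⁶ = 296.4 kN, tensile.
σ_{bronze} = P / A = 296400 / 2100 = 141.1 MPa.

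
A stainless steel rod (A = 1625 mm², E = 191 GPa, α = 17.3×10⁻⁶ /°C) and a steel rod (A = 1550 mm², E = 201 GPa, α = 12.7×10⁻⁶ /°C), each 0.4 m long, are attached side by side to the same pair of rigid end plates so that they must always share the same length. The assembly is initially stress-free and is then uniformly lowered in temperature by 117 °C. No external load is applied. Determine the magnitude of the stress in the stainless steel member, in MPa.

σ ≈ 51.5 MPa (tensile)

Both members must finish at the same length. With the larger α, the stainless steel tends to over-contract; the plates restrain it, putting the stainless steel in tension and the steel in compression. With no external load the two internal forces are equal and opposite, magnitude P.
Setting the final lengths equal and cancelling L: (α₁ − α₂)ΔT = P/(A₁E₁) + P/(A₂E₂).
|α₁ − α₂|·ΔT = 4.6×10⁻⁶ × 117 = 0.0005382.
1/(A₁E₁) + 1/(A₂E₂) = 1/(1625×191×10³) + 1/(1550×201×10³) = 6.432×10⁻⁹ N⁻¹.
P = 0.0005382 / 6.432×10⁻⁹ = 83680 N = 83.68 kN.
σ_{stainless steel} = P/A₁ = 83680/1625 = 51.5 MPa, tensile.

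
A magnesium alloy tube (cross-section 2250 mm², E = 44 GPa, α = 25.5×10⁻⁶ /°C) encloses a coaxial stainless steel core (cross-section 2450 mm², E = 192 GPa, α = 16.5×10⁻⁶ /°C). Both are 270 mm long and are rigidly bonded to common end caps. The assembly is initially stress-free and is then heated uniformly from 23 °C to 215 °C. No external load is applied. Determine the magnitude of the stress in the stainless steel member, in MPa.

σ ≈ 57.7 MPa (tensile)

Equilibrium of a rigid end plate with no external load gives equal and opposite internal forces ±P in the two members. Since α_{magnesium alloy} > α_{stainless steel}, heating drives the magnesium alloy into compression and the stainless steel into tension.
Equating the net (thermal + elastic) strains gives |α₁ − α₂|·ΔT = P·[1/(A₁E₁) + 1/(A₂E₂)].
|α₁ − α₂|·ΔT = 9×10⁻⁶ × 192 = 0.001728.
1/(A₁E₁) + 1/(A₂E₂) = 1/(2250×44×10³) + 1/(2450×192×10³) = 1.223×10⁻⁸ N⁻¹.
P = 0.001728 / 1.223×10⁻⁸ = 141300 N = 141.3 kN.
σ_{stainless steel} = P/A₂ = 141300/2450 = 57.68 MPa, tensile.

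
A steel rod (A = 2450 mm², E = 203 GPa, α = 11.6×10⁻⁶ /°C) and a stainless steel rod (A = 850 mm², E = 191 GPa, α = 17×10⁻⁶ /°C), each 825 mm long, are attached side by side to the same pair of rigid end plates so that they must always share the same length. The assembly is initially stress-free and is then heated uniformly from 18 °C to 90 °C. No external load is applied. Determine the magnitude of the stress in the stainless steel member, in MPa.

Both members must finish at the same length. With the larger α, the stainless steel tends to over-expand; the plates restrain it, putting the stainless steel in compression and the steel in tension. With no external load the two internal forces are equal and opposite, magnitude P.
Equating the net (thermal + elastic) strains gives |α₁ − α₂|·ΔT = P·[1/(A₁E₁) + 1/(A₂E₂)].
|α₁ − α₂|·ΔT = 5.4×10⁻⁶ × 72 = 0.0003888.
1/(A₁E₁) + 1/(A₂E₂) = 1/(2450×203×10³) + 1/(850×191×10³) = 8.17×10⁻⁹ N⁻¹.
So P = 0.0003888 / 8.17×10⁻⁹ = 47.59 kN.
σ_{stainless steel} = P/A₂ = 47590/850 = 55.99 MPa, compressive.

σ ≈ 56 MPa (compressive)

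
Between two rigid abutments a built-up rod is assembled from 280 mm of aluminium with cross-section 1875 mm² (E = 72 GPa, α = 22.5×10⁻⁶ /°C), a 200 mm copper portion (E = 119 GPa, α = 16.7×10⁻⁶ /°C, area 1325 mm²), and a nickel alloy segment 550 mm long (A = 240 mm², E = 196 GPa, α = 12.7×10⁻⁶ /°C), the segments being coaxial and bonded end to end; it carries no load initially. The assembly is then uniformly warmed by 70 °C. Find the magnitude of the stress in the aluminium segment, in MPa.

σ ≈ 41.3 MPa (compressive)

Free thermal expansion of the whole bar: Σ αᵢΔT Lᵢ = 22.5×10⁻⁶×70×280 + 16.7×10⁻⁶×70×200 + 12.7×10⁻⁶×70×550 = 1.164 mm.
The rigid supports impose zero overall length change; the single axial force P common to all segments must satisfy P Σ Lᵢ/(AᵢEᵢ) = δ_free.
Σ Lᵢ/(AᵢEᵢ) = 280/(1875×72×10³) + 200/(1325×119×10³) + 550/(240×196×10³) = 1.503×10⁻⁵ mm/N.
P = 1.164 / 1.503×10⁻⁵ = 77400 N = 77.4 kN, compressive.
σ_{aluminium} = P / A = 77400 / 1875 = 41.28 MPa.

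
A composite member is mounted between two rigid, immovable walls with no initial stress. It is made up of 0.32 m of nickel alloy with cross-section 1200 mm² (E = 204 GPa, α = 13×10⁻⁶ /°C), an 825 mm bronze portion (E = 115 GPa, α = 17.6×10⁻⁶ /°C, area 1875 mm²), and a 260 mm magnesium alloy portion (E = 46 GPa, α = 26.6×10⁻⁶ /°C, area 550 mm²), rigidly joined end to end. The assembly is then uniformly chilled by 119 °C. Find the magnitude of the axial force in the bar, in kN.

P ≈ 198 kN (tensile)

If the supports were absent, the total length change would be Σ αᵢΔT Lᵢ = 13×10⁻⁶×119×320 + 17.6×10⁻⁶×119×825 + 26.6×10⁻⁶×119×260 = 3.046 mm.
The rigid supports impose zero overall length change; the single axial force P common to all segments must satisfy P Σ Lᵢ/(AᵢEᵢ) = δ_free.
Σ Lᵢ/(AᵢEᵢ) = 320/(1200×204×10³) + 825/(1875×115×10³) + 260/(550×46×10³) = 1.541×10⁻⁵ mm/N.
Hence P = δ_free / Σ(L/AE) = 3.046/1.541×10⁻⁵ = 197.7 kN (tensile).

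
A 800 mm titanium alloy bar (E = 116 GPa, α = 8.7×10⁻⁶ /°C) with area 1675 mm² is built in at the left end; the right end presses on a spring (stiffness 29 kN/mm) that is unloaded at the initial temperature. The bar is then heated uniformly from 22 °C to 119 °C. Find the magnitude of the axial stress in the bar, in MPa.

σ ≈ 10.4 MPa (compressive)

If the spring were absent the bar would lengthen by αΔT L = 8.7×10⁻⁶ × 97 × 800 = 0.6751 mm.
Let P be the compressive force at the spring. The bar shortens elastically by PL/(AE) and the spring compresses by P/k; together these equal δ_free.
So P = δ_free / [L/(AE) + 1/k] = 0.6751 / [ 800/(1675×116×10³) + 1/(29×10³) ].
P = 0.6751 / 3.86×10⁻⁵ = 17490 N.
σ = P/A = 17490/1675 = 10.44 MPa.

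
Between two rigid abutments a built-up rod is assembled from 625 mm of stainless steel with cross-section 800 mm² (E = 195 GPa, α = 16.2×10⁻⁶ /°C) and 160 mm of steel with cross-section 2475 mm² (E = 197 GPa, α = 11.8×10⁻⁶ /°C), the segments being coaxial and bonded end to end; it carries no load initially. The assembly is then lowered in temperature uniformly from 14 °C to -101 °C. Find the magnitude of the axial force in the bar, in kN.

Free thermal contraction of the whole bar: Σ αᵢΔT Lᵢ = 16.2×10⁻⁶×115×625 + 11.8×10⁻⁶×115×160 = 1.381 mm.
Since the ends are fixed, an axial force P builds up, equal in every segment, with P · Σ Lᵢ/(AᵢEᵢ) = δ_free.
The series flexibility is Σ Lᵢ/(AᵢEᵢ) = 625/(800×195×10³) + 160/(2475×197×10³) = 4.335×10⁻⁶ mm/N.
So P = 1.381 / 4.335×10⁻⁶ = 318.7 kN, tensile.

P ≈ 319 kN (tensile)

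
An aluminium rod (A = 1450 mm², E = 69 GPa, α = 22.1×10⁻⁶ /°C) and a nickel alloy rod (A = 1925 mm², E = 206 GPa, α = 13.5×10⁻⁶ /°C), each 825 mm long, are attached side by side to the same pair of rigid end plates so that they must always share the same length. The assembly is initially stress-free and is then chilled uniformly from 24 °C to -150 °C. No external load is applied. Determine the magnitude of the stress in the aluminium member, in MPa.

σ ≈ 82.4 MPa (tensile)

The aluminium has the larger α, so on cooling it would change length more than the nickel alloy if both were free. The rigid plates force a common final length, so the aluminium is put into tension and the nickel alloy into compression, with equal and opposite forces P (no external load).
Compatibility of the two members (thermal + elastic change equal): (α₁ − α₂)ΔT = P·[1/(A₁E₁) + 1/(A₂E₂)].
|α₁ − α₂|·ΔT = 8.6×10⁻⁶ × 174 = 0.001496.
1/(A₁E₁) + 1/(A₂E₂) = 1/(1450×69×10³) + 1/(1925×206×10³) = 1.252×10⁻⁸ N⁻¹.
So P = 0.001496 / 1.252×10⁻⁸ = 119.6 kN.
σ_{aluminium} = P/A₁ = 119600/1450 = 82.45 MPa, tensile.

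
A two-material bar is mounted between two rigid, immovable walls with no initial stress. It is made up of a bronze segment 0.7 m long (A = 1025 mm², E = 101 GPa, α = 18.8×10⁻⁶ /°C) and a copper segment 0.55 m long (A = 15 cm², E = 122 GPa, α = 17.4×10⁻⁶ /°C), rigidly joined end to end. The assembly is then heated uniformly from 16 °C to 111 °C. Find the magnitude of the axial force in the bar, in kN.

Free thermal expansion of the whole bar: Σ αᵢΔT Lᵢ = 18.8×10⁻⁶×95×700 + 17.4×10⁻⁶×95×550 = 2.159 mm.
Since the ends are fixed, an axial force P builds up, equal in every segment, with P · Σ Lᵢ/(AᵢEᵢ) = δ_free.
Σ Lᵢ/(AᵢEᵢ) = 700/(1025×101×10³) + 550/(1500×122×10³) = 9.767×10⁻⁶ mm/N.
So P = 2.159 / 9.767×10⁻⁶ = 221.1 kN, compressive.

P ≈ 221 kN (compressive)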